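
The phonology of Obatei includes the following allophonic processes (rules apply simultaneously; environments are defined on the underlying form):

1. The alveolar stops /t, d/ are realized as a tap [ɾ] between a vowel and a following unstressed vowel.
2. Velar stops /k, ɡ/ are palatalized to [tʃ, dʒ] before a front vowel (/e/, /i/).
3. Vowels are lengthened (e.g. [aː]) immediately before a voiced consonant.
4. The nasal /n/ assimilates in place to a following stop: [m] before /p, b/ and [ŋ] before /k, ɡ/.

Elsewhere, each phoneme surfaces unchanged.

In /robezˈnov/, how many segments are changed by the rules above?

Segments that undergo a rule: /o/ → [oː] (rule 3); /e/ → [eː] (rule 3); /o/ → [oː] (rule 3).
All other segments surface unchanged.

3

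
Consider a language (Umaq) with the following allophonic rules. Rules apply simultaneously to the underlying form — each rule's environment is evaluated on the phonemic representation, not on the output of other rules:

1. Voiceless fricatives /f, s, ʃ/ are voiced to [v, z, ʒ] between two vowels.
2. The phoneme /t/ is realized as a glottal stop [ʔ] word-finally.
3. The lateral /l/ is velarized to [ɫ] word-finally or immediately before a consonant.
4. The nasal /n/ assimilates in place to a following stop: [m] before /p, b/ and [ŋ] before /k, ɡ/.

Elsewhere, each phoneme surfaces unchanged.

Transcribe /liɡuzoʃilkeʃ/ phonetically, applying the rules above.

[liɡuzoʒiɫkeʃ]

/l/ — word-initial; rule 3 does not apply here → [l].
/ʃ/ (between /o/ and /i/) occurs between two vowels → [ʒ] by rule 1.
/l/ (between /i/ and /k/): word-finally or immediately before a consonant, so rule 3 applies → [ɫ].
/ʃ/ (word-final) fails the environment for rule 1, so it stays [ʃ].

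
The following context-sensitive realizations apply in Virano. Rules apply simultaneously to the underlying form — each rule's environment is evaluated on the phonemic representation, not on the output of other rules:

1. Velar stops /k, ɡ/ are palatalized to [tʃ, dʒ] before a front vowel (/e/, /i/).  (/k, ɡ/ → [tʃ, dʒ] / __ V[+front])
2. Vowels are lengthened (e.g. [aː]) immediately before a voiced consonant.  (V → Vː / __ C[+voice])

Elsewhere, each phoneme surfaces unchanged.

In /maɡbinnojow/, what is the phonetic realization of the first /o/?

[oː]

/o/ (between /n/ and /j/) occurs before a voiced consonant → [oː] by rule 2.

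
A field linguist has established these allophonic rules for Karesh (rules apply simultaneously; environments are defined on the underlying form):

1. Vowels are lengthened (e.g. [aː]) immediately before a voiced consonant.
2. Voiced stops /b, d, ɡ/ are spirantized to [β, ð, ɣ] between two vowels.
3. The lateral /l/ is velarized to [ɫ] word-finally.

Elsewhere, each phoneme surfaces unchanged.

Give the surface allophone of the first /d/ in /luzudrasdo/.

/d/ — between /u/ and /r/; rule 2 does not apply here → [d].

[d]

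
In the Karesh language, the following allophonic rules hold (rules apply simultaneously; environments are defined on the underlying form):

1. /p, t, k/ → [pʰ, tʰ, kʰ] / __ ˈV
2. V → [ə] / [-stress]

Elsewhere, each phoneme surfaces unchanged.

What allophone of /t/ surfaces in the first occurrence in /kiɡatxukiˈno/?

[t]

/t/ (between /a/ and /x/) fails the environment for rule 1, so it stays [t].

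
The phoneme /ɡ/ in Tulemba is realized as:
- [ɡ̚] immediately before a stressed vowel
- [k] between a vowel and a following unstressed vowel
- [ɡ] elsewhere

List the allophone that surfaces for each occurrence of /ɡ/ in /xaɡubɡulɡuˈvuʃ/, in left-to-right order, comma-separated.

[k], [ɡ], [ɡ]

Occurrence 1 (position 3): between a vowel and a following unstressed vowel → [k].
Occurrence 2 (position 6): no conditioning environment matches → elsewhere allophone [ɡ].
Occurrence 3 (position 9): no conditioning environment matches → elsewhere allophone [ɡ].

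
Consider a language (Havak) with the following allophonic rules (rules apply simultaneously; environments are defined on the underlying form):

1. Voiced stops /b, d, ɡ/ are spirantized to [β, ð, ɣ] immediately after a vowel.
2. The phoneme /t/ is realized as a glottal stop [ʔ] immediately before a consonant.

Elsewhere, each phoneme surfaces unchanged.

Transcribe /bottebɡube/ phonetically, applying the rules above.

[boʔteβɡuβe]

/b/ (word-initial) is in the target of rule 1 but the environment (immediately after a vowel) is not met → [b].
/o/ (between /b/ and /t/): no rule targets it → [o].
/t/ meets the environment for rule 2 (immediately before a consonant) → [ʔ].
/t/ — between /t/ and /e/; rule 2 does not apply here → [t].
/e/ (between /t/ and /b/): no rule targets it → [e].
/b/ meets the environment for rule 1 (immediately after a vowel) → [β].
/ɡ/ (between /b/ and /u/): rule 1 targets it, but not immediately after a vowel → unchanged [ɡ].
/u/ (between /ɡ/ and /b/): no rule targets it → [u].
/b/ (between /u/ and /e/) occurs immediately after a vowel → [β] by rule 1.
/e/ stays [e].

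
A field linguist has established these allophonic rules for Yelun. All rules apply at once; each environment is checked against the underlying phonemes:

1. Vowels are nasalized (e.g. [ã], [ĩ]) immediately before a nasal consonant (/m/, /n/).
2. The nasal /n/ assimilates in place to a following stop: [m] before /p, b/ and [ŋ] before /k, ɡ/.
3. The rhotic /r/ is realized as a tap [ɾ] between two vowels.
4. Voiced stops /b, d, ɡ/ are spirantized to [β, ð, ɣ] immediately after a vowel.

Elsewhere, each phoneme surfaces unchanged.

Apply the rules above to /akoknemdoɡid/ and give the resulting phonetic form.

/a/ (word-initial): rule 1 targets it, but not before a nasal consonant → unchanged [a].
/k/ stays [k].
/o/ (between /k/ and /k/) is in the target of rule 1 but the environment (before a nasal consonant) is not met → [o].
/k/ (between /o/ and /n/) is unaffected → [k].
/n/ — between /k/ and /e/; rule 2 does not apply here → [n].
/e/ (between /n/ and /m/): before a nasal consonant, so rule 1 applies → [ẽ].
/m/ (between /e/ and /d/): no rule targets it → [m].
/d/ — between /m/ and /o/; rule 4 does not apply here → [d].
/o/ (between /d/ and /ɡ/) fails the environment for rule 1, so it stays [o].
Rule 4 applies to /ɡ/ (between /o/ and /i/: immediately after a vowel) → [ɣ].
/i/ — between /ɡ/ and /d/; rule 1 does not apply here → [i].
/d/ (word-final) occurs immediately after a vowel → [ð] by rule 4.

[akoknẽmdoɣið]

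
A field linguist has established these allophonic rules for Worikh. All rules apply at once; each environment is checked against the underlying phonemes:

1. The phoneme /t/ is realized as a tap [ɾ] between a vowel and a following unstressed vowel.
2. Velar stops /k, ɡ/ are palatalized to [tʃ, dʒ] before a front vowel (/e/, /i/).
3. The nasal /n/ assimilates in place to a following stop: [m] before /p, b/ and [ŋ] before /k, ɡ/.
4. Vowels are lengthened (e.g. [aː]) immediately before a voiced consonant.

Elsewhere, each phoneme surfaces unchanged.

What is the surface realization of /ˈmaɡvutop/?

[ˈmaːɡvuɾop]

/a/ (between /m/ and /ɡ/): before a voiced consonant, so rule 4 applies → [aː].
/ɡ/ (between /a/ and /v/) fails the environment for rule 2, so it stays [ɡ].
/u/ (between /v/ and /t/): rule 4 targets it, but not before a voiced consonant → unchanged [u].
/t/ (between /u/ and /o/): between a vowel and a following unstressed vowel, so rule 1 applies → [ɾ].
/o/ (between /t/ and /p/): rule 4 targets it, but not before a voiced consonant → unchanged [o].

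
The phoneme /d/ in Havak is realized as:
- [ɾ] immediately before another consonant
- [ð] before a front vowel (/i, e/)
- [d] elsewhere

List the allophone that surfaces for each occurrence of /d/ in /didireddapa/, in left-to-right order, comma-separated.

Occurrence 1 (position 1): before a front vowel (/i, e/) → [ð].
Occurrence 2 (position 3): before a front vowel (/i, e/) → [ð].
Occurrence 3 (position 7): immediately before another consonant → [ɾ].
Occurrence 4 (position 8): no conditioning environment matches → elsewhere allophone [d].

[ð], [ð], [ɾ], [d]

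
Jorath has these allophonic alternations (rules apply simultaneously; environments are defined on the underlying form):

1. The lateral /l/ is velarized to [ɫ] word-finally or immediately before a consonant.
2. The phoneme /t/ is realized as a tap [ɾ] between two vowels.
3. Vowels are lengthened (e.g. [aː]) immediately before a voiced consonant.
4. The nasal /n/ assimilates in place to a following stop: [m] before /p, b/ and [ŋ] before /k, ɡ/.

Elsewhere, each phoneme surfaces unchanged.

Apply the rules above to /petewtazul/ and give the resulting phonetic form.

[peɾeːwtaːzuːɫ]

/p/ (word-initial): no rule targets it → [p].
/e/ (between /p/ and /t/) fails the environment for rule 3, so it stays [e].
/t/ (between /e/ and /e/): between two vowels, so rule 2 applies → [ɾ].
Rule 3 applies to /e/ (between /t/ and /w/: before a voiced consonant) → [eː].
/w/ stays [w].
/t/ (between /w/ and /a/): rule 2 targets it, but not between two vowels → unchanged [t].
Rule 3 applies to /a/ (between /t/ and /z/: before a voiced consonant) → [aː].
/z/ — not in any rule's target class → [z].
/u/ — between /z/ and /l/, before a voiced consonant — surfaces as [uː] (rule 3).
/l/ (word-final) occurs word-finally or immediately before a consonant → [ɫ] by rule 1.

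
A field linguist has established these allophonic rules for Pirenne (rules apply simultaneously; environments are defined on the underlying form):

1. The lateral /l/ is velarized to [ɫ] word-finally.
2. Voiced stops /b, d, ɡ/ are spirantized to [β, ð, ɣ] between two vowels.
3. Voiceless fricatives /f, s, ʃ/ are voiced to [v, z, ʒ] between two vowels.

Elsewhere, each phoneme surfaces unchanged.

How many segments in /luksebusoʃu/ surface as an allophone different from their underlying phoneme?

3

Segments that undergo a rule: /b/ → [β] (rule 2); /s/ → [z] (rule 3); /ʃ/ → [ʒ] (rule 3).
All other segments surface unchanged.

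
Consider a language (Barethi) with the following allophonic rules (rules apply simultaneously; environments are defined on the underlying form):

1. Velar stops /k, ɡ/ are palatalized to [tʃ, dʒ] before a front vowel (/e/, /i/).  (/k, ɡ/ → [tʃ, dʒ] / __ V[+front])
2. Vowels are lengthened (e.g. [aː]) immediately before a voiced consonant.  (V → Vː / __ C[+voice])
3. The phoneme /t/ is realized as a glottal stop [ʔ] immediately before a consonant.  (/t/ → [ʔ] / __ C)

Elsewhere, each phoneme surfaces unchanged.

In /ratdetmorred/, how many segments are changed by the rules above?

Segments that undergo a rule: /t/ → [ʔ] (rule 3); /t/ → [ʔ] (rule 3); /o/ → [oː] (rule 2); /e/ → [eː] (rule 2).
All other segments surface unchanged.

4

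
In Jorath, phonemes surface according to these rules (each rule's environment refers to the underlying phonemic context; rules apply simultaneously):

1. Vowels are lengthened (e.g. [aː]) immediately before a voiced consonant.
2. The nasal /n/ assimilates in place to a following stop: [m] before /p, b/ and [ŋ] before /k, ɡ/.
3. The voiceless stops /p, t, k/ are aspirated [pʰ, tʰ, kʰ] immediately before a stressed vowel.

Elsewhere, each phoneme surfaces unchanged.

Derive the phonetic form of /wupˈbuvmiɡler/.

[wupˈbuːvmiːɡleːr]

/w/ stays [w].
/u/ (between /w/ and /p/) fails the environment for rule 1, so it stays [u].
/p/ (between /u/ and /b/): rule 3 targets it, but not immediately before a stressed vowel → unchanged [p].
/b/ (between /p/ and /u/) is unaffected → [b].
/u/ meets the environment for rule 1 (before a voiced consonant) → [uː].
/v/ (between /u/ and /m/): no rule targets it → [v].
/m/ (between /v/ and /i/): no rule targets it → [m].
/i/ meets the environment for rule 1 (before a voiced consonant) → [iː].
/ɡ/ stays [ɡ].
/l/ (between /ɡ/ and /e/): no rule targets it → [l].
/e/ meets the environment for rule 1 (before a voiced consonant) → [eː].
/r/ — not in any rule's target class → [r].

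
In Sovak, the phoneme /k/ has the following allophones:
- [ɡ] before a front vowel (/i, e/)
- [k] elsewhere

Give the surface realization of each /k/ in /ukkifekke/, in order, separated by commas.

[k], [ɡ], [k], [ɡ]

Occurrence 1 (position 2): no conditioning environment matches → elsewhere allophone [k].
Occurrence 2 (position 3): before a front vowel (/i, e/) → [ɡ].
Occurrence 3 (position 7): no conditioning environment matches → elsewhere allophone [k].
Occurrence 4 (position 8): before a front vowel (/i, e/) → [ɡ].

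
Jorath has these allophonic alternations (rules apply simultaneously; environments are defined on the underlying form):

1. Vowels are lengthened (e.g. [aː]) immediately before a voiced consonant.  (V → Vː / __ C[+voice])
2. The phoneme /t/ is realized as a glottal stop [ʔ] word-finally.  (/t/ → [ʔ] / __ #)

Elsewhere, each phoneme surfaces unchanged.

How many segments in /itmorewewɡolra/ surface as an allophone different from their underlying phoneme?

Segments that undergo a rule: /o/ → [oː] (rule 1); /e/ → [eː] (rule 1); /e/ → [eː] (rule 1); /o/ → [oː] (rule 1).
All other segments surface unchanged.

4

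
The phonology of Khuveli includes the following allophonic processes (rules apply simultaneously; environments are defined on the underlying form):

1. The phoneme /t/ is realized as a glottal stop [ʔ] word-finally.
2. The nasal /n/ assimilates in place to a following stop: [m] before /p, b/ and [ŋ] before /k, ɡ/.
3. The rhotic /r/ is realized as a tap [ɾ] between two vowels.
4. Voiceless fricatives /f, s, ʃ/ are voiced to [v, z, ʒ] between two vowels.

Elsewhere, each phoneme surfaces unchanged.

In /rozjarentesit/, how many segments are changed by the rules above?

Segments that undergo a rule: /r/ → [ɾ] (rule 3); /s/ → [z] (rule 4); /t/ → [ʔ] (rule 1).
All other segments surface unchanged.

3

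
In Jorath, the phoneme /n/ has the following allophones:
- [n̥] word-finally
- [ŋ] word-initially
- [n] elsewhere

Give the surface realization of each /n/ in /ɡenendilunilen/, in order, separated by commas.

Occurrence 1 (position 3): no conditioning environment matches → elsewhere allophone [n].
Occurrence 2 (position 5): no conditioning environment matches → elsewhere allophone [n].
Occurrence 3 (position 10): no conditioning environment matches → elsewhere allophone [n].
Occurrence 4 (position 14): word-finally → [n̥].

[n], [n], [n], [n̥]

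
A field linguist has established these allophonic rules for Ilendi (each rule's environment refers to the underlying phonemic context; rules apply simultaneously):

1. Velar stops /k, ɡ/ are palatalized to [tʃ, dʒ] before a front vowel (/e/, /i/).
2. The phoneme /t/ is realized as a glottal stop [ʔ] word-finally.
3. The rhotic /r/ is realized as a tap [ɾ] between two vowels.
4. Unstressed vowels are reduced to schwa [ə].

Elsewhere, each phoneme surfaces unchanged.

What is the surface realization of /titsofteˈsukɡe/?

[tətsəftəˈsukdʒə]

/t/ (word-initial) fails the environment for rule 2, so it stays [t].
/i/ — between /t/ and /t/, in an unstressed syllable — surfaces as [ə] (rule 4).
/t/ (between /i/ and /s/): rule 2 targets it, but not word-finally → unchanged [t].
/s/ stays [s].
/o/ meets the environment for rule 4 (in an unstressed syllable) → [ə].
/f/ stays [f].
/t/ — between /f/ and /e/; rule 2 does not apply here → [t].
/e/ (between /t/ and /s/) occurs in an unstressed syllable → [ə] by rule 4.
/s/ (between /e/ and /u/): no rule targets it → [s].
/u/ — between /s/ and /k/; rule 4 does not apply here → [u].
/k/ (between /u/ and /ɡ/) is in the target of rule 1 but the environment (before a front vowel) is not met → [k].
/ɡ/ meets the environment for rule 1 (before a front vowel) → [dʒ].
/e/ — word-final, in an unstressed syllable — surfaces as [ə] (rule 4).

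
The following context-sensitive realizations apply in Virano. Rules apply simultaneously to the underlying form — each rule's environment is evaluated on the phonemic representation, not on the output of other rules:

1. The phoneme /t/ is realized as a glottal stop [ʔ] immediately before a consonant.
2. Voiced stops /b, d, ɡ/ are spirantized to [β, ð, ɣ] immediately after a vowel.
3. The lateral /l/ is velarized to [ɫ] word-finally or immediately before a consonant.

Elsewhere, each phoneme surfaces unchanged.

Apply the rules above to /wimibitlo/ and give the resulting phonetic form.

/w/ (word-initial) is unaffected → [w].
/i/ (between /w/ and /m/) is unaffected → [i].
/m/ (between /i/ and /i/): no rule targets it → [m].
/i/ (between /m/ and /b/) is unaffected → [i].
/b/ meets the environment for rule 2 (immediately after a vowel) → [β].
/i/ stays [i].
/t/ meets the environment for rule 1 (immediately before a consonant) → [ʔ].
/l/ (between /t/ and /o/): rule 3 targets it, but not word-finally or immediately before a consonant → unchanged [l].
/o/ (word-final): no rule targets it → [o].

[wimiβiʔlo]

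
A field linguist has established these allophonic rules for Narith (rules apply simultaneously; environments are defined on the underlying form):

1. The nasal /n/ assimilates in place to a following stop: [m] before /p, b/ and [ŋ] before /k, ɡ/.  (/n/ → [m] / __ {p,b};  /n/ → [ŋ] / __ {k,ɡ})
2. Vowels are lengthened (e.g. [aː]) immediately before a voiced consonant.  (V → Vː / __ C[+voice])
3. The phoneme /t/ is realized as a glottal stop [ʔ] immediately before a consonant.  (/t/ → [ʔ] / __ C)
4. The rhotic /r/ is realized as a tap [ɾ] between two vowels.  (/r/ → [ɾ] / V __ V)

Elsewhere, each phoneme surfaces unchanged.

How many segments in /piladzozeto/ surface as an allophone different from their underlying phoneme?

Segments that undergo a rule: /i/ → [iː] (rule 2); /a/ → [aː] (rule 2); /o/ → [oː] (rule 2).
All other segments surface unchanged.

3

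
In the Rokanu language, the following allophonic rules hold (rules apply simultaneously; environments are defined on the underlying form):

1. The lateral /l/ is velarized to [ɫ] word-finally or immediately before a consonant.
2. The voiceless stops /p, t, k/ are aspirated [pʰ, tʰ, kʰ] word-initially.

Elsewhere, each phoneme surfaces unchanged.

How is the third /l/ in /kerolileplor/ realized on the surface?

[l]

/l/ — between /p/ and /o/; rule 1 does not apply here → [l].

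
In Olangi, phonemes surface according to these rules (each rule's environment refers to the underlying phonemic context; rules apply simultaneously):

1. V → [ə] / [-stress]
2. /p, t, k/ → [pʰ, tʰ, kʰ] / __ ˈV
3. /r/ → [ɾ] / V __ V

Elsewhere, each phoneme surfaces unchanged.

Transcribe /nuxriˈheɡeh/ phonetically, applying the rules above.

/n/ (word-initial) is unaffected → [n].
/u/ (between /n/ and /x/): in an unstressed syllable, so rule 1 applies → [ə].
/x/ — not in any rule's target class → [x].
/r/ (between /x/ and /i/) is in the target of rule 3 but the environment (between two vowels) is not met → [r].
/i/ meets the environment for rule 1 (in an unstressed syllable) → [ə].
/h/ (between /i/ and /e/): no rule targets it → [h].
/e/ (between /h/ and /ɡ/) fails the environment for rule 1, so it stays [e].
/ɡ/ (between /e/ and /e/) is unaffected → [ɡ].
/e/ (between /ɡ/ and /h/): in an unstressed syllable, so rule 1 applies → [ə].
/h/ (word-final) is unaffected → [h].

[nəxrəˈheɡəh]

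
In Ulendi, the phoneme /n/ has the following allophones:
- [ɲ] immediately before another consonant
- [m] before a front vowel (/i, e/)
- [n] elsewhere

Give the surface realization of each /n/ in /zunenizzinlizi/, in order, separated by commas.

[m], [m], [ɲ]

Occurrence 1 (position 3): before a front vowel (/i, e/) → [m].
Occurrence 2 (position 5): before a front vowel (/i, e/) → [m].
Occurrence 3 (position 10): immediately before another consonant → [ɲ].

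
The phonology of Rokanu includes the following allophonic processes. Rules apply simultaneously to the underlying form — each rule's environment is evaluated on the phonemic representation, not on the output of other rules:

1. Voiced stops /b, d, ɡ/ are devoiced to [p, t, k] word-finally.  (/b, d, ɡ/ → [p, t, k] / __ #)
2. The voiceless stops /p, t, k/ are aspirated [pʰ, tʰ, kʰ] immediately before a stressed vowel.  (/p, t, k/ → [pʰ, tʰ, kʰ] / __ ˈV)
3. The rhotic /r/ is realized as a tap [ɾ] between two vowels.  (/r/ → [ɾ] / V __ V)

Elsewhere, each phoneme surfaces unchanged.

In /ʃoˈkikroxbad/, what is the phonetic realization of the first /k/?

[kʰ]

Rule 2 applies to /k/ (between /o/ and /i/: immediately before a stressed vowel) → [kʰ].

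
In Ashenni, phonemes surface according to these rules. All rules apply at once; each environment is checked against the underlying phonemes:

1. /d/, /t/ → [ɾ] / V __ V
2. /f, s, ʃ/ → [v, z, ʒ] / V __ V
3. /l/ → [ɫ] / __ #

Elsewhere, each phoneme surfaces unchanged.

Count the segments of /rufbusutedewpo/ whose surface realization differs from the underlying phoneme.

Segments that undergo a rule: /s/ → [z] (rule 2); /t/ → [ɾ] (rule 1); /d/ → [ɾ] (rule 1).
All other segments surface unchanged.

3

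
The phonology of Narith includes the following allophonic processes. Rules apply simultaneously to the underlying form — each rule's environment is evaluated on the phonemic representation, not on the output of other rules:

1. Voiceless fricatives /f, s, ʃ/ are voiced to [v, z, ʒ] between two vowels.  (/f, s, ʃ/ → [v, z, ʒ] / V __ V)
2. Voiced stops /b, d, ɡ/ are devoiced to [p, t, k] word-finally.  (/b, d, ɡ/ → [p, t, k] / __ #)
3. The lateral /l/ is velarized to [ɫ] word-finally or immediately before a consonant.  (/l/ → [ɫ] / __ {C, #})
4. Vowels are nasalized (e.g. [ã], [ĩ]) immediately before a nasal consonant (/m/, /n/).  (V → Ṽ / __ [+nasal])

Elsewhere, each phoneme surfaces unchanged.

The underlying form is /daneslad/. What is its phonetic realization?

/d/ (word-initial): rule 2 targets it, but not word-finally → unchanged [d].
/a/ (between /d/ and /n/): before a nasal consonant, so rule 4 applies → [ã].
/n/ (between /a/ and /e/): no rule targets it → [n].
/e/ (between /n/ and /s/) is in the target of rule 4 but the environment (before a nasal consonant) is not met → [e].
/s/ (between /e/ and /l/): rule 1 targets it, but not between two vowels → unchanged [s].
/l/ (between /s/ and /a/): rule 3 targets it, but not word-finally or immediately before a consonant → unchanged [l].
/a/ — between /l/ and /d/; rule 4 does not apply here → [a].
/d/ meets the environment for rule 2 (word-finally) → [t].

[dãneslat]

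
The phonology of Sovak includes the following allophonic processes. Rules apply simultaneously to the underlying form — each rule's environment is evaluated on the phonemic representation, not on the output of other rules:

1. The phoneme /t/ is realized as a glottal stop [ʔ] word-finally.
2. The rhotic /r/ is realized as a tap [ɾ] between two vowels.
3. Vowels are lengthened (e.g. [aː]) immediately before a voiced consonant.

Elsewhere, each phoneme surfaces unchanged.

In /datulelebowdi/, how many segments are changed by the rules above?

4

Segments that undergo a rule: /u/ → [uː] (rule 3); /e/ → [eː] (rule 3); /e/ → [eː] (rule 3); /o/ → [oː] (rule 3).
All other segments surface unchanged.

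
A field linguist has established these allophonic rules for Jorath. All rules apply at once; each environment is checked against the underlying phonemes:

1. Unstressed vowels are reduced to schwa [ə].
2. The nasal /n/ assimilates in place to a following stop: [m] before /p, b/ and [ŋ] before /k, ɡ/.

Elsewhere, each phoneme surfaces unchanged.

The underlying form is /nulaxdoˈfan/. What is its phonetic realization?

[nələxdəˈfan]

/n/ (word-initial) fails the environment for rule 2, so it stays [n].
/u/ meets the environment for rule 1 (in an unstressed syllable) → [ə].
/l/ (between /u/ and /a/): no rule targets it → [l].
Rule 1 applies to /a/ (between /l/ and /x/: in an unstressed syllable) → [ə].
/x/ (between /a/ and /d/) is unaffected → [x].
/d/ stays [d].
/o/ (between /d/ and /f/) occurs in an unstressed syllable → [ə] by rule 1.
/f/ (between /o/ and /a/): no rule targets it → [f].
/a/ (between /f/ and /n/): rule 1 targets it, but not in an unstressed syllable → unchanged [a].
/n/ (word-final): rule 2 targets it, but not before a labial or velar stop → unchanged [n].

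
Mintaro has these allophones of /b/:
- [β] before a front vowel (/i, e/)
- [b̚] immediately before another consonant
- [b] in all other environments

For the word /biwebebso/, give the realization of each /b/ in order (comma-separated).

[β], [β], [b̚]

Occurrence 1 (position 1): before a front vowel (/i, e/) → [β].
Occurrence 2 (position 5): before a front vowel (/i, e/) → [β].
Occurrence 3 (position 7): immediately before another consonant → [b̚].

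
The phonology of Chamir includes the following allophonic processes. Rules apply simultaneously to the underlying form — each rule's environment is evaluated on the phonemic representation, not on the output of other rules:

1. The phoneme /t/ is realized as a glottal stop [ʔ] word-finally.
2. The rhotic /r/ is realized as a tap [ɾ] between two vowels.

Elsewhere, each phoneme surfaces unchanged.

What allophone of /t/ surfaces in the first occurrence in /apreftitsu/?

[t]

/t/ — between /f/ and /i/; rule 1 does not apply here → [t].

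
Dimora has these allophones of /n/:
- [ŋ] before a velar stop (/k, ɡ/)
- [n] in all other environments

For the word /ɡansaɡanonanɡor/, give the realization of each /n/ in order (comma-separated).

Occurrence 1 (position 3): no conditioning environment matches → elsewhere allophone [n].
Occurrence 2 (position 8): no conditioning environment matches → elsewhere allophone [n].
Occurrence 3 (position 10): no conditioning environment matches → elsewhere allophone [n].
Occurrence 4 (position 12): before a velar stop → [ŋ].

[n], [n], [n], [ŋ]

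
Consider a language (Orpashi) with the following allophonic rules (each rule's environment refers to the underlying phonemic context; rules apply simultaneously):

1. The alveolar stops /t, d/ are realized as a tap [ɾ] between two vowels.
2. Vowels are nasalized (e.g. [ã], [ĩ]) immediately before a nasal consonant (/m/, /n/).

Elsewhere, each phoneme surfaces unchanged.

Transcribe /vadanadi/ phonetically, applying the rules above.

/v/ (word-initial): no rule targets it → [v].
/a/ (between /v/ and /d/) is in the target of rule 2 but the environment (before a nasal consonant) is not met → [a].
/d/ (between /a/ and /a/): between two vowels, so rule 1 applies → [ɾ].
Rule 2 applies to /a/ (between /d/ and /n/: before a nasal consonant) → [ã].
/n/ (between /a/ and /a/) is unaffected → [n].
/a/ — between /n/ and /d/; rule 2 does not apply here → [a].
/d/ meets the environment for rule 1 (between two vowels) → [ɾ].
/i/ (word-final): rule 2 targets it, but not before a nasal consonant → unchanged [i].

[vaɾãnaɾi]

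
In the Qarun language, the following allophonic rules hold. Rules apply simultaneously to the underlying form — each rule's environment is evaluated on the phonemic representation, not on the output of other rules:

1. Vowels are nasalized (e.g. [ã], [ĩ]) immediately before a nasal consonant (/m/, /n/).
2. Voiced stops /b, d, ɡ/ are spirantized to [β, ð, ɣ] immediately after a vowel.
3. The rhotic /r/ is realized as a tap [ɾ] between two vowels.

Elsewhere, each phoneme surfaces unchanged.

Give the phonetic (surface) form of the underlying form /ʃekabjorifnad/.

[ʃekaβjoɾifnað]

/ʃ/ (word-initial) is unaffected → [ʃ].
/e/ (between /ʃ/ and /k/): rule 1 targets it, but not before a nasal consonant → unchanged [e].
/k/ (between /e/ and /a/) is unaffected → [k].
/a/ (between /k/ and /b/) fails the environment for rule 1, so it stays [a].
/b/ (between /a/ and /j/): immediately after a vowel, so rule 2 applies → [β].
/j/ (between /b/ and /o/): no rule targets it → [j].
/o/ (between /j/ and /r/) is in the target of rule 1 but the environment (before a nasal consonant) is not met → [o].
Rule 3 applies to /r/ (between /o/ and /i/: between two vowels) → [ɾ].
/i/ (between /r/ and /f/): rule 1 targets it, but not before a nasal consonant → unchanged [i].
/f/ — not in any rule's target class → [f].
/n/ — not in any rule's target class → [n].
/a/ (between /n/ and /d/) is in the target of rule 1 but the environment (before a nasal consonant) is not met → [a].
/d/ meets the environment for rule 2 (immediately after a vowel) → [ð].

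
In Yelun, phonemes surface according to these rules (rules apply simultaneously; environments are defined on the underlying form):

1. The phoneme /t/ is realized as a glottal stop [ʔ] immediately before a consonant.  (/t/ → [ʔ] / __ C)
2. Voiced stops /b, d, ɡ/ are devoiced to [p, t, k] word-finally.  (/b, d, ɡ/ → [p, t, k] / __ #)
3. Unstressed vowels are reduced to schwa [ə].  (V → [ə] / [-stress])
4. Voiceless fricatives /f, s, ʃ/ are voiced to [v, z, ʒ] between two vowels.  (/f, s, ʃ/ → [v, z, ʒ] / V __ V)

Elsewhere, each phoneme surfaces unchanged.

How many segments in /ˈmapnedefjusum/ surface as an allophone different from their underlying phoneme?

5

Segments that undergo a rule: /e/ → [ə] (rule 3); /e/ → [ə] (rule 3); /u/ → [ə] (rule 3); /s/ → [z] (rule 4); /u/ → [ə] (rule 3).
All other segments surface unchanged.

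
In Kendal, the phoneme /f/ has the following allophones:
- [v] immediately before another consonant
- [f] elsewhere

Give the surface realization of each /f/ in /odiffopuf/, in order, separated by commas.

Occurrence 1 (position 4): immediately before another consonant → [v].
Occurrence 2 (position 5): no conditioning environment matches → elsewhere allophone [f].
Occurrence 3 (position 9): no conditioning environment matches → elsewhere allophone [f].

[v], [f], [f]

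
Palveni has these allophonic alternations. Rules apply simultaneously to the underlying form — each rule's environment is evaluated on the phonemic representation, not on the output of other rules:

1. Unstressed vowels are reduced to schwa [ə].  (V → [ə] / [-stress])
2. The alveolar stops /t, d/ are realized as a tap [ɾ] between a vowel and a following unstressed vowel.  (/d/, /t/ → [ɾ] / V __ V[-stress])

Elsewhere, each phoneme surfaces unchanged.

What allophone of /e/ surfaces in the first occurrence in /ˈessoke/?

/e/ (word-initial) is in the target of rule 1 but the environment (in an unstressed syllable) is not met → [e].

[e]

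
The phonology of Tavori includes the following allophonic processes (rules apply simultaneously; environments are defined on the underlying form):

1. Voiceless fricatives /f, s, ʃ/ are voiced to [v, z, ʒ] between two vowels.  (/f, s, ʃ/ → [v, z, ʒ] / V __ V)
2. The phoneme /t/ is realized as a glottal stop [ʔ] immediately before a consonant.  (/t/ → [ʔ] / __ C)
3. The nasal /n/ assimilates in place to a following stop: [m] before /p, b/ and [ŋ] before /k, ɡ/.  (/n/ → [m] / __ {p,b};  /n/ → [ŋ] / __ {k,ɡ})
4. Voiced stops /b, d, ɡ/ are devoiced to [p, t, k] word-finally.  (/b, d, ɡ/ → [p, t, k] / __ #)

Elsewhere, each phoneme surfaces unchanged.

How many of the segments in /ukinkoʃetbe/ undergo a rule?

Segments that undergo a rule: /n/ → [ŋ] (rule 3); /ʃ/ → [ʒ] (rule 1); /t/ → [ʔ] (rule 2).
All other segments surface unchanged.

3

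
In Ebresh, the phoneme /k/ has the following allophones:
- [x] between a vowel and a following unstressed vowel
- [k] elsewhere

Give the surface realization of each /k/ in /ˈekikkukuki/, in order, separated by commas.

Occurrence 1 (position 2): between a vowel and a following unstressed vowel → [x].
Occurrence 2 (position 4): no conditioning environment matches → elsewhere allophone [k].
Occurrence 3 (position 5): no conditioning environment matches → elsewhere allophone [k].
Occurrence 4 (position 7): between a vowel and a following unstressed vowel → [x].
Occurrence 5 (position 9): between a vowel and a following unstressed vowel → [x].

[x], [k], [k], [x], [x]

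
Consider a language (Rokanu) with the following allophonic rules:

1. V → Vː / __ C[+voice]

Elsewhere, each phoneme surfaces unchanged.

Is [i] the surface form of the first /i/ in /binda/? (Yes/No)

/i/ — between /b/ and /n/, before a voiced consonant — surfaces as [iː] (rule 1).
The actual realization is [iː], not [i].

No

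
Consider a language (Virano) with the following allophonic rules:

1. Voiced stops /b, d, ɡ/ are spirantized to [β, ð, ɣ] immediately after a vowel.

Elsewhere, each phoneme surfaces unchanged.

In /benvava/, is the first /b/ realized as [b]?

Yes

/b/ (word-initial) is in the target of rule 1 but the environment (immediately after a vowel) is not met → [b].
The actual realization is [b], which matches [b].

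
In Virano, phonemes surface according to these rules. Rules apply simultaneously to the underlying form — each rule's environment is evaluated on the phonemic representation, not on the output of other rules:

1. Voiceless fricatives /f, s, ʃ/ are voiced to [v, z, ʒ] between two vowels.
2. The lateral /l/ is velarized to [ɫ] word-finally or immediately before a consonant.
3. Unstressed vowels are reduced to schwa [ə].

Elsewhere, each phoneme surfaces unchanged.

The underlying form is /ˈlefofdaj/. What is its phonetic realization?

[ˈlevəfdəj]

/l/ (word-initial): rule 2 targets it, but not word-finally or immediately before a consonant → unchanged [l].
/e/ (between /l/ and /f/): rule 3 targets it, but not in an unstressed syllable → unchanged [e].
/f/ (between /e/ and /o/): between two vowels, so rule 1 applies → [v].
/o/ (between /f/ and /f/): in an unstressed syllable, so rule 3 applies → [ə].
/f/ (between /o/ and /d/) fails the environment for rule 1, so it stays [f].
/d/ stays [d].
/a/ (between /d/ and /j/) occurs in an unstressed syllable → [ə] by rule 3.
/j/ (word-final): no rule targets it → [j].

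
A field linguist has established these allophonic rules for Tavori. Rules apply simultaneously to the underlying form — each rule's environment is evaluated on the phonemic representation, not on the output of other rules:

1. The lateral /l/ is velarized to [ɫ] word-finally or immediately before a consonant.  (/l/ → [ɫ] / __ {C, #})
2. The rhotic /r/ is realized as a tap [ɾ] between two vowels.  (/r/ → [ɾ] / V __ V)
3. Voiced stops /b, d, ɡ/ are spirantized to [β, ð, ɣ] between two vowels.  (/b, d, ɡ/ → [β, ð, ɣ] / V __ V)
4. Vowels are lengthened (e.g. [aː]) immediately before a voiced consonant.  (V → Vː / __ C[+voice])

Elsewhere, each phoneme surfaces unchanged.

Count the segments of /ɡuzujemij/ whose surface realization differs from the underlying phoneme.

4

Segments that undergo a rule: /u/ → [uː] (rule 4); /u/ → [uː] (rule 4); /e/ → [eː] (rule 4); /i/ → [iː] (rule 4).
All other segments surface unchanged.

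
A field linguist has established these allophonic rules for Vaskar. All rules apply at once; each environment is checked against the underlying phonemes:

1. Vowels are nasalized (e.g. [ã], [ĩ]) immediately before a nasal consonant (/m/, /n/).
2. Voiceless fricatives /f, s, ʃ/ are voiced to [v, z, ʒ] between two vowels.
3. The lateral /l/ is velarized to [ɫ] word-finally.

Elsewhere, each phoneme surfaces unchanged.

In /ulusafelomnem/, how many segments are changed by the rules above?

Segments that undergo a rule: /s/ → [z] (rule 2); /f/ → [v] (rule 2); /o/ → [õ] (rule 1); /e/ → [ẽ] (rule 1).
All other segments surface unchanged.

4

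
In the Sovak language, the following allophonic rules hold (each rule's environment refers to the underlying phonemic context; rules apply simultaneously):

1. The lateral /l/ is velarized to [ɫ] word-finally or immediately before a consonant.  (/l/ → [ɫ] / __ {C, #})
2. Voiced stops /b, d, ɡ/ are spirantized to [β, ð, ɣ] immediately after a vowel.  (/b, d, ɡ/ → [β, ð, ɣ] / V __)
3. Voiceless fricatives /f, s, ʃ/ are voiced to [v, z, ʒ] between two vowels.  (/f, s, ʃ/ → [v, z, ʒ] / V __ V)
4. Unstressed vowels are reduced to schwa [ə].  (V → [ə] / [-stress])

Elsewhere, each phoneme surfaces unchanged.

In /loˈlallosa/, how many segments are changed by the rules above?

5

Segments that undergo a rule: /o/ → [ə] (rule 4); /l/ → [ɫ] (rule 1); /o/ → [ə] (rule 4); /s/ → [z] (rule 3); /a/ → [ə] (rule 4).
All other segments surface unchanged.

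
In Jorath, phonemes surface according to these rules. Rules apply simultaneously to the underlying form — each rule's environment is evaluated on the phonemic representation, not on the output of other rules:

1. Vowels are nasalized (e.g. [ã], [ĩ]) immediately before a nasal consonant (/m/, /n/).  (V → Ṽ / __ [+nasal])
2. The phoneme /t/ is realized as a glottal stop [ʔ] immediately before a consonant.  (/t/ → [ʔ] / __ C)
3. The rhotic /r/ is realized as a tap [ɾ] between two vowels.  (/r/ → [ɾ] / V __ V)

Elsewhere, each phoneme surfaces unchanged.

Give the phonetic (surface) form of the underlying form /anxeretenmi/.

[ãnxeɾetẽnmi]

/a/ (word-initial) occurs before a nasal consonant → [ã] by rule 1.
/n/ (between /a/ and /x/) is unaffected → [n].
/x/ — not in any rule's target class → [x].
/e/ (between /x/ and /r/) fails the environment for rule 1, so it stays [e].
/r/ meets the environment for rule 3 (between two vowels) → [ɾ].
/e/ (between /r/ and /t/): rule 1 targets it, but not before a nasal consonant → unchanged [e].
/t/ (between /e/ and /e/): rule 2 targets it, but not immediately before a consonant → unchanged [t].
/e/ (between /t/ and /n/) occurs before a nasal consonant → [ẽ] by rule 1.
/n/ — not in any rule's target class → [n].
/m/ (between /n/ and /i/) is unaffected → [m].
/i/ (word-final): rule 1 targets it, but not before a nasal consonant → unchanged [i].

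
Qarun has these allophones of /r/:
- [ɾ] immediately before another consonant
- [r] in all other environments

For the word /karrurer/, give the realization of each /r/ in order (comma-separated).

[ɾ], [r], [r], [r]

Occurrence 1 (position 3): immediately before another consonant → [ɾ].
Occurrence 2 (position 4): no conditioning environment matches → elsewhere allophone [r].
Occurrence 3 (position 6): no conditioning environment matches → elsewhere allophone [r].
Occurrence 4 (position 8): no conditioning environment matches → elsewhere allophone [r].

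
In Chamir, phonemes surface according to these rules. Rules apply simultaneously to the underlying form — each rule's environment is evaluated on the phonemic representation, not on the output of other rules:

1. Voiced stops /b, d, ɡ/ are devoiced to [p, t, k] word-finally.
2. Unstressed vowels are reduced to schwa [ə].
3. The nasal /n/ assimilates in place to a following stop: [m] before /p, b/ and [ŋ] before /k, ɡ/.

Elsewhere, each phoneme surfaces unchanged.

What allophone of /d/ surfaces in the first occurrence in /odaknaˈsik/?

/d/ — between /o/ and /a/; rule 1 does not apply here → [d].

[d]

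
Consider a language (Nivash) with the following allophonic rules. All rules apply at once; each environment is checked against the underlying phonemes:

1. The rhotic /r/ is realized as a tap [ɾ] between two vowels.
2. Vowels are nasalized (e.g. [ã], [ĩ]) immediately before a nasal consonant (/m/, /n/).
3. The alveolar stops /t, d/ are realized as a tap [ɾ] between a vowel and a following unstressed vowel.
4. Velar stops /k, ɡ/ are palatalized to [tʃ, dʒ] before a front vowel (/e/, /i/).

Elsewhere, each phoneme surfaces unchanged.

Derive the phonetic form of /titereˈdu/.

/t/ (word-initial) is in the target of rule 3 but the environment (between a vowel and a following unstressed vowel) is not met → [t].
/i/ (between /t/ and /t/) is in the target of rule 2 but the environment (before a nasal consonant) is not met → [i].
/t/ — between /i/ and /e/, between a vowel and a following unstressed vowel — surfaces as [ɾ] (rule 3).
/e/ (between /t/ and /r/) fails the environment for rule 2, so it stays [e].
/r/ (between /e/ and /e/): between two vowels, so rule 1 applies → [ɾ].
/e/ (between /r/ and /d/): rule 2 targets it, but not before a nasal consonant → unchanged [e].
/d/ (between /e/ and /u/): rule 3 targets it, but not between a vowel and a following unstressed vowel → unchanged [d].
/u/ — word-final; rule 2 does not apply here → [u].

[tiɾeɾeˈdu]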